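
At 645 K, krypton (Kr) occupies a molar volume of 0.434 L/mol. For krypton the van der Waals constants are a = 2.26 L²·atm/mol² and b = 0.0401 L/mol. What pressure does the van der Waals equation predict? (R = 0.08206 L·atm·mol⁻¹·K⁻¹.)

P ≈ 122.4 atm

P = RT/(V_m − b) − a/V_m²
RT/(V_m − b) = (0.08206)(645)/(0.434 − 0.0401) = 52.929/0.39390 = 134.37 atm
a/V_m² = 2.26/(0.434)² = 11.999 atm
P = 134.37 − 11.999 = 122.4 atm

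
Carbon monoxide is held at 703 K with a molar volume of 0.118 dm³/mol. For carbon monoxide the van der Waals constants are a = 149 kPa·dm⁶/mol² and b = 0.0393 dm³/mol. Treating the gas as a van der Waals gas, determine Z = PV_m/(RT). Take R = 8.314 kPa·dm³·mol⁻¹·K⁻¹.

Z ≈ 1.283

P = RT/(V_m − b) − a/V_m² = (8.314)(703)/(0.118 − 0.0393) − 149/(0.118)²
  = 5844.7/0.078700 − 10701 = 74266 − 10701 = 63565 kPa
Z = PV_m/(RT) = (63565)(0.118)/((8.314)(703)) = 7500.7/5844.7 = 1.283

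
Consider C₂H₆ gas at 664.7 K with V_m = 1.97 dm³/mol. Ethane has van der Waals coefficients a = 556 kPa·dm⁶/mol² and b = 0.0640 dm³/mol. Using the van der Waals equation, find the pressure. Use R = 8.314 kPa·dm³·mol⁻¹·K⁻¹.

P ≈ 2756 kPa

P = RT/(V_m − b) − a/V_m²
RT/(V_m − b) = (8.314)(664.7)/(1.97 − 0.0640) = 5526.3/1.9060 = 2899.4 kPa
a/V_m² = 556/(1.97)² = 143.27 kPa
P = 2899.4 − 143.27 = 2756 kPa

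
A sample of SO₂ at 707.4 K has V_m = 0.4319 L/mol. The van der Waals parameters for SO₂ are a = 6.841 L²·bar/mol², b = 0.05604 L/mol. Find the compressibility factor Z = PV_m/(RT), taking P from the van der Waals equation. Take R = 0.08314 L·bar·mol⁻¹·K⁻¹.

P = RT/(V_m − b) − a/V_m² = (0.08314)(707.4)/(0.4319 − 0.05604) − 6.841/(0.4319)²
  = 58.813/0.37586 − 36.674 = 156.48 − 36.674 = 119.81 bar
Z = PV_m/(RT) = (119.81)(0.4319)/((0.08314)(707.4)) = 51.746/58.813 = 0.8798

Z ≈ 0.8798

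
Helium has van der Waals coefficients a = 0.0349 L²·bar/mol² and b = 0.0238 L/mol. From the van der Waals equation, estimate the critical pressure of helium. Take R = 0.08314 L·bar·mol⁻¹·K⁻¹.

For a van der Waals gas, P_c = a/(27b²).
P_c = 0.0349/(27×(0.0238)²) = 0.0349/0.015294 = 2.282 bar

P_c ≈ 2.282 bar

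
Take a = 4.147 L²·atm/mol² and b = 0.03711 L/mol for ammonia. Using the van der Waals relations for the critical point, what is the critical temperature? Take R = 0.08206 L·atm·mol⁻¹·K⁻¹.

For a van der Waals gas, T_c = 8a/(27Rb).
T_c = 8×4.147/(27×0.08206×0.03711) = 33.176/0.082222 = 403.5 K

T_c ≈ 403.5 K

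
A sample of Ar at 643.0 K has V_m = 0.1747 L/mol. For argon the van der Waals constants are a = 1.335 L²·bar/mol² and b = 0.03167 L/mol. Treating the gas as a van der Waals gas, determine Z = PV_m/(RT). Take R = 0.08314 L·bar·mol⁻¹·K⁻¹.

P = RT/(V_m − b) − a/V_m² = (0.08314)(643.0)/(0.1747 − 0.03167) − 1.335/(0.1747)²
  = 53.459/0.14303 − 43.742 = 373.76 − 43.742 = 330.02 bar
Z = PV_m/(RT) = (330.02)(0.1747)/((0.08314)(643.0)) = 57.654/53.459 = 1.078

Z ≈ 1.078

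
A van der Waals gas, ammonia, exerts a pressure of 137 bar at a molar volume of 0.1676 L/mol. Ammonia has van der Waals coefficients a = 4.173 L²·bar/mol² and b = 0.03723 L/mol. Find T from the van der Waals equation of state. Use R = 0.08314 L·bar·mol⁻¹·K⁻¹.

T = (P + a/V_m²)(V_m − b)/R
P + a/V_m² = 137 + 4.173/(0.1676)² = 285.56 bar
V_m − b = 0.1676 − 0.03723 = 0.13037 L/mol
T = (285.56)(0.13037)/0.08314 = 447.8 K

T ≈ 447.8 K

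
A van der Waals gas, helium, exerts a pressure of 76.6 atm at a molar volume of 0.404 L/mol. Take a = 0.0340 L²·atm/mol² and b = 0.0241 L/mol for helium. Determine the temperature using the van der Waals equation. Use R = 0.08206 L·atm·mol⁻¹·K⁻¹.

T ≈ 355.6 K

T = (P + a/V_m²)(V_m − b)/R
P + a/V_m² = 76.6 + 0.0340/(0.404)² = 76.808 atm
V_m − b = 0.404 − 0.0241 = 0.37990 L/mol
T = (76.808)(0.37990)/0.08206 = 355.6 K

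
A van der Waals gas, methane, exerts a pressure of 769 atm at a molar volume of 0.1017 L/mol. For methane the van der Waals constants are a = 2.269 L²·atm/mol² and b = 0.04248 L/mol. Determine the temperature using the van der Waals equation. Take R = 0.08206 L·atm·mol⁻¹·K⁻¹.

T ≈ 713.3 K

T = (P + a/V_m²)(V_m − b)/R
P + a/V_m² = 769 + 2.269/(0.1017)² = 988.38 atm
V_m − b = 0.1017 − 0.04248 = 0.059220 L/mol
T = (988.38)(0.059220)/0.08206 = 713.3 K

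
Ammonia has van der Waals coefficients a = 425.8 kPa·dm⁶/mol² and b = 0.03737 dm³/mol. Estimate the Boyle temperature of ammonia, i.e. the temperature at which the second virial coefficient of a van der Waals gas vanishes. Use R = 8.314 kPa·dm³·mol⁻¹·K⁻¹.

For a van der Waals gas the second virial coefficient B₂ = b − a/(RT) vanishes at T_B = a/(Rb).
T_B = 425.8/(8.314×0.03737) = 425.8/0.31069 = 1370 K

T_B ≈ 1370 K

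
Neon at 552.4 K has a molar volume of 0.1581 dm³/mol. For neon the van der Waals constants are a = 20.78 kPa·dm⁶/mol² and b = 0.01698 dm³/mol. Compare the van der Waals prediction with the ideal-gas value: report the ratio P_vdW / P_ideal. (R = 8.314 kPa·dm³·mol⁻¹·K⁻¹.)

Ideal: P_ideal = RT/V_m = (8.314)(552.4)/0.1581 = 29049.0 kPa
vdW: P = RT/(V_m − b) − a/V_m² = 4592.65/0.141120 − 20.78/0.0249956 = 32544.3 − 831.346 = 31713.0 kPa
Ratio = 31713.0/29049.0 = 1.092

P_vdW / P_ideal ≈ 1.092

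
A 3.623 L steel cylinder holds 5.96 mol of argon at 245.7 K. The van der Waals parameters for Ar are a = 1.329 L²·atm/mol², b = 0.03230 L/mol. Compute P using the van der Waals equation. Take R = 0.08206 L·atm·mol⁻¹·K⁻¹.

P ≈ 31.43 atm

P = nRT/(V − nb) − a n²/V²
nRT/(V − nb) = (5.96)(0.08206)(245.7)/(3.623 − 5.96×0.03230) = 120.17/3.4305 = 35.030 atm
a n²/V² = (1.329)(5.96)²/(3.623)² = 3.5965 atm
P = 35.030 − 3.5965 = 31.43 atm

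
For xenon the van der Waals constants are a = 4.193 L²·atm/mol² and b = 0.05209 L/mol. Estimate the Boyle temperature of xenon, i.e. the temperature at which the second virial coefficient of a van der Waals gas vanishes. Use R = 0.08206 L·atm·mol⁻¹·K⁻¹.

For a van der Waals gas the second virial coefficient B₂ = b − a/(RT) vanishes at T_B = a/(Rb).
T_B = 4.193/(0.08206×0.05209) = 4.193/0.0042745 = 980.9 K

T_B ≈ 980.9 K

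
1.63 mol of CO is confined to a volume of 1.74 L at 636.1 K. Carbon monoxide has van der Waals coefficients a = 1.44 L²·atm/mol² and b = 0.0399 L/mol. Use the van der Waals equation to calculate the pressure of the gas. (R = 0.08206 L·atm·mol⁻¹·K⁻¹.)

P = nRT/(V − nb) − a n²/V²
nRT/(V − nb) = (1.63)(0.08206)(636.1)/(1.74 − 1.63×0.0399) = 85.083/1.6750 = 50.796 atm
a n²/V² = (1.44)(1.63)²/(1.74)² = 1.2637 atm
P = 50.796 − 1.2637 = 49.53 atm

P ≈ 49.53 atm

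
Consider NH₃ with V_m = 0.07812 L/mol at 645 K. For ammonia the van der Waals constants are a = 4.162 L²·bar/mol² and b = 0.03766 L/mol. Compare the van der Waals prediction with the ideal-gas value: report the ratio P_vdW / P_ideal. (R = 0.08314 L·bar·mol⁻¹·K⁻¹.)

Ideal: P_ideal = RT/V_m = (0.08314)(645)/0.07812 = 686.448 bar
vdW: P = RT/(V_m − b) − a/V_m² = 53.6253/0.0404600 − 4.162/0.00610273 = 1325.39 − 681.990 = 643.40 bar
Ratio = 643.40/686.448 = 0.9373

P_vdW / P_ideal ≈ 0.9373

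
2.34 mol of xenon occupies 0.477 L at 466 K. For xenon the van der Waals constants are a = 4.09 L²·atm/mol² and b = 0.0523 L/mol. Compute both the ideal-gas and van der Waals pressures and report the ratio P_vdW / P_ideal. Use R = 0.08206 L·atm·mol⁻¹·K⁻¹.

Ideal: P_ideal = nRT/V = (2.34)(0.08206)(466)/0.477 = 187.592 atm
vdW: P = nRT/(V − nb) − a n²/V² = 89.4815/0.354618 − 22.3952/0.227529 = 252.332 − 98.4279 = 153.904 atm
Ratio = 153.904/187.592 = 0.8204

P_vdW / P_ideal ≈ 0.8204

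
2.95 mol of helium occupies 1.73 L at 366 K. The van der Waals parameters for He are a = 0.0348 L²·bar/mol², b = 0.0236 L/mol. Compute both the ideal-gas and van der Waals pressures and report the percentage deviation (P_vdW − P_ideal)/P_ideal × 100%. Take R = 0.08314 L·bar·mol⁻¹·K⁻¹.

4.00 %

Ideal: P_ideal = nRT/V = (2.95)(0.08314)(366)/1.73 = 51.8880 bar
vdW: P = nRT/(V − nb) − a n²/V² = 89.7663/1.66038 − 0.302847/2.99290 = 54.0637 − 0.101188 = 53.9625 bar
% deviation = (53.9625 − 51.8880)/51.8880 × 100% = 4.00%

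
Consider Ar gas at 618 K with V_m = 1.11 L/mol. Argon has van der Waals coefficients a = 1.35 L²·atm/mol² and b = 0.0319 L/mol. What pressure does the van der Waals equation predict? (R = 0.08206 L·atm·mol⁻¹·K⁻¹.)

P ≈ 45.94 atm

P = RT/(V_m − b) − a/V_m²
RT/(V_m − b) = (0.08206)(618)/(1.11 − 0.0319) = 50.713/1.0781 = 47.039 atm
a/V_m² = 1.35/(1.11)² = 1.0957 atm
P = 47.039 − 1.0957 = 45.94 atm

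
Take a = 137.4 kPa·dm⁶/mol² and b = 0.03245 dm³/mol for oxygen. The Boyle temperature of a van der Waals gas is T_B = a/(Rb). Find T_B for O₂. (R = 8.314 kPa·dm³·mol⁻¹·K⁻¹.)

T_B ≈ 509.3 K

For a van der Waals gas the second virial coefficient B₂ = b − a/(RT) vanishes at T_B = a/(Rb).
T_B = 137.4/(8.314×0.03245) = 137.4/0.26979 = 509.3 K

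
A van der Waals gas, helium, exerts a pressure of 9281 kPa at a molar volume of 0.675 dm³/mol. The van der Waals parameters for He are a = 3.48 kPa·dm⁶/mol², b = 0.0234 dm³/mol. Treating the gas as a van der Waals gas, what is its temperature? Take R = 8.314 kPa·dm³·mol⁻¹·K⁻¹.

T ≈ 728.0 K

T = (P + a/V_m²)(V_m − b)/R
P + a/V_m² = 9281 + 3.48/(0.675)² = 9288.6 kPa
V_m − b = 0.675 − 0.0234 = 0.65160 dm³/mol
T = (9288.6)(0.65160)/8.314 = 728.0 K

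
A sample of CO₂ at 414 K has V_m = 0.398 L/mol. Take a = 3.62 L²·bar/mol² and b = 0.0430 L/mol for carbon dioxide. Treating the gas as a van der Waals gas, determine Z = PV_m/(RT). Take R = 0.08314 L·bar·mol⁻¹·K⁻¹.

Z ≈ 0.8569

P = RT/(V_m − b) − a/V_m² = (0.08314)(414)/(0.398 − 0.0430) − 3.62/(0.398)²
  = 34.420/0.35500 − 22.853 = 96.958 − 22.853 = 74.105 bar
Z = PV_m/(RT) = (74.105)(0.398)/((0.08314)(414)) = 29.494/34.420 = 0.8569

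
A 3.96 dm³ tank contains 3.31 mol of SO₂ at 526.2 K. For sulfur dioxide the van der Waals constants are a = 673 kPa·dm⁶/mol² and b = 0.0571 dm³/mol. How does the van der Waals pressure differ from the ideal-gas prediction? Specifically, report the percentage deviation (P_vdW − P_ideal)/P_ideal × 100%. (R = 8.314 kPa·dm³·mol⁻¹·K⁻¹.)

Ideal: P_ideal = nRT/V = (3.31)(8.314)(526.2)/3.96 = 3656.74 kPa
vdW: P = nRT/(V − nb) − a n²/V² = 14480.7/3.77100 − 7373.46/15.6816 = 3840.02 − 470.198 = 3369.82 kPa
% deviation = (3369.82 − 3656.74)/3656.74 × 100% = -7.85%

-7.85 %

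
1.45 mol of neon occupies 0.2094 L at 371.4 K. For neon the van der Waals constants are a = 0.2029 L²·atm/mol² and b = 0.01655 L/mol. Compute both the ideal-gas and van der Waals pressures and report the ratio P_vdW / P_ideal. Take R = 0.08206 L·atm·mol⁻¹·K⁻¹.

Ideal: P_ideal = nRT/V = (1.45)(0.08206)(371.4)/0.2094 = 211.040 atm
vdW: P = nRT/(V − nb) − a n²/V² = 44.1918/0.185403 − 0.426597/0.0438484 = 238.355 − 9.72891 = 228.626 atm
Ratio = 228.626/211.040 = 1.083

P_vdW / P_ideal ≈ 1.083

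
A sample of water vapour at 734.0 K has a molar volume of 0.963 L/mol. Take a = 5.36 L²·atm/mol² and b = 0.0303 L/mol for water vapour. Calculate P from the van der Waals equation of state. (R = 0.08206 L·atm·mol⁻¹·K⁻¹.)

P ≈ 58.80 atm

P = RT/(V_m − b) − a/V_m²
RT/(V_m − b) = (0.08206)(734.0)/(0.963 − 0.0303) = 60.232/0.93270 = 64.578 atm
a/V_m² = 5.36/(0.963)² = 5.7798 atm
P = 64.578 − 5.7798 = 58.80 atm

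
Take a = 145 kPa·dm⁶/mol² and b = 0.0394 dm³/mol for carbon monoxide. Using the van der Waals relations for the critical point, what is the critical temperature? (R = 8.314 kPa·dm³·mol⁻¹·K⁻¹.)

T_c ≈ 131.2 K

For a van der Waals gas, T_c = 8a/(27Rb).
T_c = 8×145/(27×8.314×0.0394) = 1160.0/8.8444 = 131.2 K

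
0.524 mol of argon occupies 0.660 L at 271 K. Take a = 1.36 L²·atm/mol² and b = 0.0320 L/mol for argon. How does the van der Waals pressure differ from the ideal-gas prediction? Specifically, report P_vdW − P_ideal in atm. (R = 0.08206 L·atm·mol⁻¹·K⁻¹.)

ΔP ≈ -0.397 atm

Ideal: P_ideal = nRT/V = (0.524)(0.08206)(271)/0.660 = 17.6558 atm
vdW: P = nRT/(V − nb) − a n²/V² = 11.6528/0.643232 − 0.373423/0.435600 = 18.1160 − 0.857261 = 17.2587 atm
ΔP = 17.2587 − 17.6558 = -0.397 atm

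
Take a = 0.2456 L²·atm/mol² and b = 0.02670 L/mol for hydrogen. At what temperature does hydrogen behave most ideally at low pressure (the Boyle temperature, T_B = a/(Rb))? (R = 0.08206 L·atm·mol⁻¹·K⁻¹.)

T_B ≈ 112.1 K

For a van der Waals gas the second virial coefficient B₂ = b − a/(RT) vanishes at T_B = a/(Rb).
T_B = 0.2456/(0.08206×0.02670) = 0.2456/0.0021910 = 112.1 K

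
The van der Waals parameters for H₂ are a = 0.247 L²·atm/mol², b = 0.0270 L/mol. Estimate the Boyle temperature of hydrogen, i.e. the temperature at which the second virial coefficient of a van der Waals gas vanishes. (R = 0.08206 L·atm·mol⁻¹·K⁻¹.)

T_B ≈ 111.5 K

For a van der Waals gas the second virial coefficient B₂ = b − a/(RT) vanishes at T_B = a/(Rb).
T_B = 0.247/(0.08206×0.0270) = 0.247/0.0022156 = 111.5 K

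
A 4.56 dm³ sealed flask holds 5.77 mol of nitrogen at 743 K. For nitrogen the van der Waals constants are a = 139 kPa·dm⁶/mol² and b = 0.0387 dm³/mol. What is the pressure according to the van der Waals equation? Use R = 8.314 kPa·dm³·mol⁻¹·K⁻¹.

P ≈ 7996 kPa

P = nRT/(V − nb) − a n²/V²
nRT/(V − nb) = (5.77)(8.314)(743)/(4.56 − 5.77×0.0387) = 35643/4.3367 = 8218.9 kPa
a n²/V² = (139)(5.77)²/(4.56)² = 222.55 kPa
P = 8218.9 − 222.55 = 7996 kPa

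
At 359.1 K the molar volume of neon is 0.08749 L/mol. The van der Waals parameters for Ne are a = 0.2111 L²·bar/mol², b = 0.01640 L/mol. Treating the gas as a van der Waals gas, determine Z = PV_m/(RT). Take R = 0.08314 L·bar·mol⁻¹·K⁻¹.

P = RT/(V_m − b) − a/V_m² = (0.08314)(359.1)/(0.08749 − 0.01640) − 0.2111/(0.08749)²
  = 29.856/0.071090 − 27.579 = 419.97 − 27.579 = 392.39 bar
Z = PV_m/(RT) = (392.39)(0.08749)/((0.08314)(359.1)) = 34.330/29.856 = 1.150

Z ≈ 1.150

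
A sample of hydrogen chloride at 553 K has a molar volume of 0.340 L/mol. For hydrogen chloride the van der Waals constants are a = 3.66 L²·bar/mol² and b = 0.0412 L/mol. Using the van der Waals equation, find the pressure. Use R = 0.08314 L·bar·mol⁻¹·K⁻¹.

P = RT/(V_m − b) − a/V_m²
RT/(V_m − b) = (0.08314)(553)/(0.340 − 0.0412) = 45.976/0.29880 = 153.87 bar
a/V_m² = 3.66/(0.340)² = 31.661 bar
P = 153.87 − 31.661 = 122.2 bar

P ≈ 122.2 bar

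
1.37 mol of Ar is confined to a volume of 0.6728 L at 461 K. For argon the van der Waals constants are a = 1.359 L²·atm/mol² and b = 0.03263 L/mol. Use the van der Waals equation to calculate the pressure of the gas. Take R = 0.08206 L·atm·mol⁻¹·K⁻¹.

P = nRT/(V − nb) − a n²/V²
nRT/(V − nb) = (1.37)(0.08206)(461)/(0.6728 − 1.37×0.03263) = 51.827/0.62810 = 82.514 atm
a n²/V² = (1.359)(1.37)²/(0.6728)² = 5.6349 atm
P = 82.514 − 5.6349 = 76.88 atm

P ≈ 76.88 atm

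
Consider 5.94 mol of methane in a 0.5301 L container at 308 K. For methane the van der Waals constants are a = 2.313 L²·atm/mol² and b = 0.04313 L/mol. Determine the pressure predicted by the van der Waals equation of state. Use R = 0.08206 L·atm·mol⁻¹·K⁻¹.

P = nRT/(V − nb) − a n²/V²
nRT/(V − nb) = (5.94)(0.08206)(308)/(0.5301 − 5.94×0.04313) = 150.13/0.27391 = 548.10 atm
a n²/V² = (2.313)(5.94)²/(0.5301)² = 290.42 atm
P = 548.10 − 290.42 = 257.7 atm

P ≈ 257.7 atm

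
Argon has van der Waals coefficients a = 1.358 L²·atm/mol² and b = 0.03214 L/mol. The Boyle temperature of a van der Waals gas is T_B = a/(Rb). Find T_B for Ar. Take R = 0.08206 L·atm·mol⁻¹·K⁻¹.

T_B ≈ 514.9 K

For a van der Waals gas the second virial coefficient B₂ = b − a/(RT) vanishes at T_B = a/(Rb).
T_B = 1.358/(0.08206×0.03214) = 1.358/0.0026374 = 514.9 K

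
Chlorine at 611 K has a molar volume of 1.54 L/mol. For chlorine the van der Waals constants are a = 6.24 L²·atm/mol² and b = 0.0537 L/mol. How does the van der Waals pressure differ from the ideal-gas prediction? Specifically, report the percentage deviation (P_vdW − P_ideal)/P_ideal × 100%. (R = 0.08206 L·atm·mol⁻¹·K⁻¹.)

-4.47 %

Ideal: P_ideal = RT/V_m = (0.08206)(611)/1.54 = 32.5576 atm
vdW: P = RT/(V_m − b) − a/V_m² = 50.1387/1.48630 − 6.24/2.37160 = 33.7339 − 2.63114 = 31.1028 atm
% deviation = (31.1028 − 32.5576)/32.5576 × 100% = -4.47%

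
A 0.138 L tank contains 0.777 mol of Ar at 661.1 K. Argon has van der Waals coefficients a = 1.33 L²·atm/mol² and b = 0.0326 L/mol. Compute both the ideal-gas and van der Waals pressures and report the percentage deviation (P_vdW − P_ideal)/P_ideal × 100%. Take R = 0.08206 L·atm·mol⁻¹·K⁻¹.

8.68 %

Ideal: P_ideal = nRT/V = (0.777)(0.08206)(661.1)/0.138 = 305.450 atm
vdW: P = nRT/(V − nb) − a n²/V² = 42.1521/0.112670 − 0.802960/0.0190440 = 374.120 − 42.1634 = 331.957 atm
% deviation = (331.957 − 305.450)/305.450 × 100% = 8.68%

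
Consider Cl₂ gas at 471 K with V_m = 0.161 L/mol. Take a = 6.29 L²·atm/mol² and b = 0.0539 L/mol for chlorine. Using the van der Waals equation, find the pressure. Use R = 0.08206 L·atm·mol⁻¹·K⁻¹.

P = RT/(V_m − b) − a/V_m²
RT/(V_m − b) = (0.08206)(471)/(0.161 − 0.0539) = 38.650/0.10710 = 360.88 atm
a/V_m² = 6.29/(0.161)² = 242.66 atm
P = 360.88 − 242.66 = 118.2 atm

P ≈ 118.2 atm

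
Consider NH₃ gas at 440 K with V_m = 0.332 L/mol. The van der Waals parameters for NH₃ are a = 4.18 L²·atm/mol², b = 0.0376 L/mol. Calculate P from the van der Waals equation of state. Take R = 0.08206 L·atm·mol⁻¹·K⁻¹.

P = RT/(V_m − b) − a/V_m²
RT/(V_m − b) = (0.08206)(440)/(0.332 − 0.0376) = 36.106/0.29440 = 122.64 atm
a/V_m² = 4.18/(0.332)² = 37.923 atm
P = 122.64 − 37.923 = 84.72 atm

P ≈ 84.72 atm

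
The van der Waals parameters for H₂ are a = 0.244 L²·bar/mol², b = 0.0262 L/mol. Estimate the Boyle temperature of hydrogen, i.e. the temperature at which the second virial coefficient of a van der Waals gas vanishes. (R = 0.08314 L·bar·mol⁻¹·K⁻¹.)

For a van der Waals gas the second virial coefficient B₂ = b − a/(RT) vanishes at T_B = a/(Rb).
T_B = 0.244/(0.08314×0.0262) = 0.244/0.0021783 = 112.0 K

T_B ≈ 112.0 K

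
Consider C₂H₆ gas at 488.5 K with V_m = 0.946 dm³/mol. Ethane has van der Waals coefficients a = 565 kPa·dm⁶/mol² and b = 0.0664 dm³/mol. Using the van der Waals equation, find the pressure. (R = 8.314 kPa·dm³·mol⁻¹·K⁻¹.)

P = RT/(V_m − b) − a/V_m²
RT/(V_m − b) = (8.314)(488.5)/(0.946 − 0.0664) = 4061.4/0.87960 = 4617.3 kPa
a/V_m² = 565/(0.946)² = 631.34 kPa
P = 4617.3 − 631.34 = 3986 kPa

P ≈ 3986 kPa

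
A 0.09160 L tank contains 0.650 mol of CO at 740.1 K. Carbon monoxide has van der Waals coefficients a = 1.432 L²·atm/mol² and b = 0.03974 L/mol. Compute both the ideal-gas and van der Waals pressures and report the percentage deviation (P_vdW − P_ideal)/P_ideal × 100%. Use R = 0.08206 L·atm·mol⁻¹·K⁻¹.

22.54 %

Ideal: P_ideal = nRT/V = (0.650)(0.08206)(740.1)/0.09160 = 430.963 atm
vdW: P = nRT/(V − nb) − a n²/V² = 39.4762/0.0657690 − 0.605020/0.00839056 = 600.225 − 72.1072 = 528.118 atm
% deviation = (528.118 − 430.963)/430.963 × 100% = 22.54%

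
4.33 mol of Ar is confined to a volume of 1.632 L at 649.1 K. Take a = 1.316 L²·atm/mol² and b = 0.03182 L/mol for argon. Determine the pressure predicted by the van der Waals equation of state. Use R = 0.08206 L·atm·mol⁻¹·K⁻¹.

P ≈ 145.1 atm

P = nRT/(V − nb) − a n²/V²
nRT/(V − nb) = (4.33)(0.08206)(649.1)/(1.632 − 4.33×0.03182) = 230.64/1.4942 = 154.36 atm
a n²/V² = (1.316)(4.33)²/(1.632)² = 9.2638 atm
P = 154.36 − 9.2638 = 145.1 atm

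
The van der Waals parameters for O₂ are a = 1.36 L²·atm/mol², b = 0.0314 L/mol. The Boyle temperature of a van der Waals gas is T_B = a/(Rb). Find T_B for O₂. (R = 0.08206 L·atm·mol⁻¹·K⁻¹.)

T_B ≈ 527.8 K

For a van der Waals gas the second virial coefficient B₂ = b − a/(RT) vanishes at T_B = a/(Rb).
T_B = 1.36/(0.08206×0.0314) = 1.36/0.0025767 = 527.8 K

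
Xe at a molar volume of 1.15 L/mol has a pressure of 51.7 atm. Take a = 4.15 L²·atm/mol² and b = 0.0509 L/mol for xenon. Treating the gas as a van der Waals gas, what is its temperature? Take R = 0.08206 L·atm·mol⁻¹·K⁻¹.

T ≈ 734.5 K

T = (P + a/V_m²)(V_m − b)/R
P + a/V_m² = 51.7 + 4.15/(1.15)² = 54.838 atm
V_m − b = 1.15 − 0.0509 = 1.0991 L/mol
T = (54.838)(1.0991)/0.08206 = 734.5 K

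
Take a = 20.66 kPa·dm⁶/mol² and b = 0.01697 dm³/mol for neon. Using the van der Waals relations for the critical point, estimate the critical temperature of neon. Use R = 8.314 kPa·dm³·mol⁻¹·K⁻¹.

T_c ≈ 43.39 K

For a van der Waals gas, T_c = 8a/(27Rb).
T_c = 8×20.66/(27×8.314×0.01697) = 165.28/3.8094 = 43.39 K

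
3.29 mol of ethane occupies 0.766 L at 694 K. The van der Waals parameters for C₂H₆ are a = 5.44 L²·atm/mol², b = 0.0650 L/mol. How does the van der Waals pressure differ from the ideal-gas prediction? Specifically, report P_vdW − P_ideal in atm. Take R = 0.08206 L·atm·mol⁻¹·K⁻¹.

ΔP ≈ -5.62 atm

Ideal: P_ideal = nRT/V = (3.29)(0.08206)(694)/0.766 = 244.601 atm
vdW: P = nRT/(V − nb) − a n²/V² = 187.364/0.552150 − 58.8831/0.586756 = 339.335 − 100.354 = 238.981 atm
ΔP = 238.981 − 244.601 = -5.62 atm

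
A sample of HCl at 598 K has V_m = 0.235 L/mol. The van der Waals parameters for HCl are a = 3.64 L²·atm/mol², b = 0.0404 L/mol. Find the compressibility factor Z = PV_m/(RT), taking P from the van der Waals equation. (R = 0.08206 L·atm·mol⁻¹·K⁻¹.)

P = RT/(V_m − b) − a/V_m² = (0.08206)(598)/(0.235 − 0.0404) − 3.64/(0.235)²
  = 49.072/0.19460 − 65.912 = 252.17 − 65.912 = 186.26 atm
Z = PV_m/(RT) = (186.26)(0.235)/((0.08206)(598)) = 43.771/49.072 = 0.8920

Z ≈ 0.8920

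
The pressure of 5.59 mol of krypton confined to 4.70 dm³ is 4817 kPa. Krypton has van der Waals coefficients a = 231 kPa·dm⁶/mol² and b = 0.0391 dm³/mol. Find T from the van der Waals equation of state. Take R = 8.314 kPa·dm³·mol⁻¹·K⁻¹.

T ≈ 496.0 K

T = (P + a n²/V²)(V − nb)/(nR)
P + a n²/V² = 4817 + (231)(5.59)²/(4.70)² = 5143.8 kPa
V − nb = 4.70 − (5.59)(0.0391) = 4.4814 dm³
T = (5143.8)(4.4814)/((5.59)(8.314)) = 496.0 K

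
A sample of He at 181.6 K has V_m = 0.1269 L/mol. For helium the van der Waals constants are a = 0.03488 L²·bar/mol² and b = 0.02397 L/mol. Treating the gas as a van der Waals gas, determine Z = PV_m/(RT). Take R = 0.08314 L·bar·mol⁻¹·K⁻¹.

Z ≈ 1.215

P = RT/(V_m − b) − a/V_m² = (0.08314)(181.6)/(0.1269 − 0.02397) − 0.03488/(0.1269)²
  = 15.098/0.10293 − 2.1660 = 146.68 − 2.1660 = 144.51 bar
Z = PV_m/(RT) = (144.51)(0.1269)/((0.08314)(181.6)) = 18.338/15.098 = 1.215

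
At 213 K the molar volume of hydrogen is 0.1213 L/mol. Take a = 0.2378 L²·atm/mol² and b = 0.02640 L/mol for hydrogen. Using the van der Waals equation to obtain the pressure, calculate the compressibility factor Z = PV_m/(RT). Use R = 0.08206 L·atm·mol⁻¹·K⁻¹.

P = RT/(V_m − b) − a/V_m² = (0.08206)(213)/(0.1213 − 0.02640) − 0.2378/(0.1213)²
  = 17.479/0.094900 − 16.162 = 184.18 − 16.162 = 168.02 atm
Z = PV_m/(RT) = (168.02)(0.1213)/((0.08206)(213)) = 20.381/17.479 = 1.166

Z ≈ 1.166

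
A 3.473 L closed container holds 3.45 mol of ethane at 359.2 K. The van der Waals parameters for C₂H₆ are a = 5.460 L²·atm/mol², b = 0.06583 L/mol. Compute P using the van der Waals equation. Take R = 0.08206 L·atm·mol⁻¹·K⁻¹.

P = nRT/(V − nb) − a n²/V²
nRT/(V − nb) = (3.45)(0.08206)(359.2)/(3.473 − 3.45×0.06583) = 101.69/3.2459 = 31.329 atm
a n²/V² = (5.460)(3.45)²/(3.473)² = 5.3879 atm
P = 31.329 − 5.3879 = 25.94 atm

P ≈ 25.94 atm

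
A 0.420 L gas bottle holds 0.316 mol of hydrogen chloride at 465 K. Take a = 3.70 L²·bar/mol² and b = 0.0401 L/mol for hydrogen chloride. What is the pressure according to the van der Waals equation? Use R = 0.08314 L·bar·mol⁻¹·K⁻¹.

P ≈ 27.90 bar

P = nRT/(V − nb) − a n²/V²
nRT/(V − nb) = (0.316)(0.08314)(465)/(0.420 − 0.316×0.0401) = 12.217/0.40733 = 29.993 bar
a n²/V² = (3.70)(0.316)²/(0.420)² = 2.0945 bar
P = 29.993 − 2.0945 = 27.90 bar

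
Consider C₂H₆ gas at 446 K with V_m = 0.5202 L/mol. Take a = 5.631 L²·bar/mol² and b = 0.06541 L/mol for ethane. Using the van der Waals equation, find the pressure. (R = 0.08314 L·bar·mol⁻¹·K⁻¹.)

P = RT/(V_m − b) − a/V_m²
RT/(V_m − b) = (0.08314)(446)/(0.5202 − 0.06541) = 37.080/0.45479 = 81.532 bar
a/V_m² = 5.631/(0.5202)² = 20.809 bar
P = 81.532 − 20.809 = 60.72 bar

P ≈ 60.72 bar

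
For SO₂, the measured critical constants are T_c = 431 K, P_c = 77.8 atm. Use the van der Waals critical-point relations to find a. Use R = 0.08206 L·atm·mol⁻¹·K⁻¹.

From T_c = 8a/(27Rb) and P_c = a/(27b²): a = 27 R² T_c²/(64 P_c).
a = 27×(0.08206)²×(431)²/(64×77.8) = 33774/4979.2 = 6.783 L²·atm/mol²

a ≈ 6.783 L²·atm/mol²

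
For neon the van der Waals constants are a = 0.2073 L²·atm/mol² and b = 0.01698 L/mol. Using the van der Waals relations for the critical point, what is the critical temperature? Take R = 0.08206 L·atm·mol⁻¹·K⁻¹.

T_c ≈ 44.08 K

For a van der Waals gas, T_c = 8a/(27Rb).
T_c = 8×0.2073/(27×0.08206×0.01698) = 1.6584/0.037621 = 44.08 K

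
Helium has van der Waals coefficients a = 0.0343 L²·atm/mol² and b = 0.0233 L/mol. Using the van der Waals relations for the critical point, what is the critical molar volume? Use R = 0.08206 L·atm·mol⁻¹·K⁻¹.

For a van der Waals gas, V_m,c = 3b.
V_m,c = 3×0.0233 = 0.06990 L/mol

V_m,c ≈ 0.06990 L/mol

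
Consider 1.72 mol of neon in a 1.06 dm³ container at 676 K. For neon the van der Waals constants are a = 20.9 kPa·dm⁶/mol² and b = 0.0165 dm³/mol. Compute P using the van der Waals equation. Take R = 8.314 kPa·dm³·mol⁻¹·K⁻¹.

P = nRT/(V − nb) − a n²/V²
nRT/(V − nb) = (1.72)(8.314)(676)/(1.06 − 1.72×0.0165) = 9666.9/1.0316 = 9370.8 kPa
a n²/V² = (20.9)(1.72)²/(1.06)² = 55.029 kPa
P = 9370.8 − 55.029 = 9316 kPa

P ≈ 9316 kPa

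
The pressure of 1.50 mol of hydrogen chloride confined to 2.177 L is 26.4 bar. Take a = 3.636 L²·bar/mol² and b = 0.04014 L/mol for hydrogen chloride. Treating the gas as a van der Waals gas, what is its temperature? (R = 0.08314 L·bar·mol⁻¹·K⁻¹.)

T = (P + a n²/V²)(V − nb)/(nR)
P + a n²/V² = 26.4 + (3.636)(1.50)²/(2.177)² = 28.126 bar
V − nb = 2.177 − (1.50)(0.04014) = 2.1168 L
T = (28.126)(2.1168)/((1.50)(0.08314)) = 477.4 K

T ≈ 477.4 K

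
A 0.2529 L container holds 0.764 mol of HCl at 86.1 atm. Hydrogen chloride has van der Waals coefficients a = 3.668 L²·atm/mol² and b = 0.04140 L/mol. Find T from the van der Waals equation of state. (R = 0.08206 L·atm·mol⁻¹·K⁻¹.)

T = (P + a n²/V²)(V − nb)/(nR)
P + a n²/V² = 86.1 + (3.668)(0.764)²/(0.2529)² = 119.57 atm
V − nb = 0.2529 − (0.764)(0.04140) = 0.22127 L
T = (119.57)(0.22127)/((0.764)(0.08206)) = 422.0 K

T ≈ 422.0 K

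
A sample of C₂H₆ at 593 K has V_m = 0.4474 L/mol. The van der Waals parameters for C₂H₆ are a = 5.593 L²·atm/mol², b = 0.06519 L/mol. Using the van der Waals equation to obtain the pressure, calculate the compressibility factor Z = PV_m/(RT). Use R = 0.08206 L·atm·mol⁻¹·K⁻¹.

Z ≈ 0.9137

P = RT/(V_m − b) − a/V_m² = (0.08206)(593)/(0.4474 − 0.06519) − 5.593/(0.4474)²
  = 48.662/0.38221 − 27.942 = 127.32 − 27.942 = 99.38 atm
Z = PV_m/(RT) = (99.38)(0.4474)/((0.08206)(593)) = 44.463/48.662 = 0.9137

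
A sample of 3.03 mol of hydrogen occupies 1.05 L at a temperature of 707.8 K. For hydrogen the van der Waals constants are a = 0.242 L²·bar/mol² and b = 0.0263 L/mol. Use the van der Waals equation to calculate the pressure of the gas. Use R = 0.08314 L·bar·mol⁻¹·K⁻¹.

P = nRT/(V − nb) − a n²/V²
nRT/(V − nb) = (3.03)(0.08314)(707.8)/(1.05 − 3.03×0.0263) = 178.30/0.97031 = 183.76 bar
a n²/V² = (0.242)(3.03)²/(1.05)² = 2.0152 bar
P = 183.76 − 2.0152 = 181.7 bar

P ≈ 181.7 bar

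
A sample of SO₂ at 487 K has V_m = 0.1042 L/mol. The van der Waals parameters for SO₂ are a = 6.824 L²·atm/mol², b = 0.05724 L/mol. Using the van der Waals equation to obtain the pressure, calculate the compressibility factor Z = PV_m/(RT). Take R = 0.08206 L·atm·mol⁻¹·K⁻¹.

Z ≈ 0.5802

P = RT/(V_m − b) − a/V_m² = (0.08206)(487)/(0.1042 − 0.05724) − 6.824/(0.1042)²
  = 39.963/0.046960 − 628.50 = 851.00 − 628.50 = 222.50 atm
Z = PV_m/(RT) = (222.50)(0.1042)/((0.08206)(487)) = 23.185/39.963 = 0.5802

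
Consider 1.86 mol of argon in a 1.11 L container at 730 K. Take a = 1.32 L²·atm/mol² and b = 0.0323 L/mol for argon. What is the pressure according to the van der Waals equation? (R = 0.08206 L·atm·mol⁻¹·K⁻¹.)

P ≈ 102.4 atm

P = nRT/(V − nb) − a n²/V²
nRT/(V − nb) = (1.86)(0.08206)(730)/(1.11 − 1.86×0.0323) = 111.42/1.0499 = 106.12 atm
a n²/V² = (1.32)(1.86)²/(1.11)² = 3.7064 atm
P = 106.12 − 3.7064 = 102.4 atm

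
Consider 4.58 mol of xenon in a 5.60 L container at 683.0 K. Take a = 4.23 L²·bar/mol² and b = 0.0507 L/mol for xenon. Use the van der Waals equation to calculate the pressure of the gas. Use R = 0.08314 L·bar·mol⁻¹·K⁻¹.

P ≈ 45.62 bar

P = nRT/(V − nb) − a n²/V²
nRT/(V − nb) = (4.58)(0.08314)(683.0)/(5.60 − 4.58×0.0507) = 260.07/5.3678 = 48.450 bar
a n²/V² = (4.23)(4.58)²/(5.60)² = 2.8294 bar
P = 48.450 − 2.8294 = 45.62 bar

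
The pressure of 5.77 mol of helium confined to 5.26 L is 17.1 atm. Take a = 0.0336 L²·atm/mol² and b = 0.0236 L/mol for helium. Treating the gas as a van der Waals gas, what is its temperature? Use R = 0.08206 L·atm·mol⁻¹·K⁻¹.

T ≈ 185.5 K

T = (P + a n²/V²)(V − nb)/(nR)
P + a n²/V² = 17.1 + (0.0336)(5.77)²/(5.26)² = 17.140 atm
V − nb = 5.26 − (5.77)(0.0236) = 5.1238 L
T = (17.140)(5.1238)/((5.77)(0.08206)) = 185.5 K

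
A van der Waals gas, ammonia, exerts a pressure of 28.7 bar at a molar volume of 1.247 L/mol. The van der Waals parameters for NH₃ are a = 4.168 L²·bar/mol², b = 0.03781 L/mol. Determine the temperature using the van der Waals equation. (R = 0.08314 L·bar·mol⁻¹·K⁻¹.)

T ≈ 456.4 K

T = (P + a/V_m²)(V_m − b)/R
P + a/V_m² = 28.7 + 4.168/(1.247)² = 31.380 bar
V_m − b = 1.247 − 0.03781 = 1.2092 L/mol
T = (31.380)(1.2092)/0.08314 = 456.4 K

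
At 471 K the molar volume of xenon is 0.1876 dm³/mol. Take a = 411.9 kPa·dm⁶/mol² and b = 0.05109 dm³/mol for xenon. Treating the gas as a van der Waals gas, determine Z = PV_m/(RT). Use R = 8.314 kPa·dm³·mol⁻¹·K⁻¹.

P = RT/(V_m − b) − a/V_m² = (8.314)(471)/(0.1876 − 0.05109) − 411.9/(0.1876)²
  = 3915.9/0.13651 − 11704 = 28686 − 11704 = 16982 kPa
Z = PV_m/(RT) = (16982)(0.1876)/((8.314)(471)) = 3185.8/3915.9 = 0.8136

Z ≈ 0.8136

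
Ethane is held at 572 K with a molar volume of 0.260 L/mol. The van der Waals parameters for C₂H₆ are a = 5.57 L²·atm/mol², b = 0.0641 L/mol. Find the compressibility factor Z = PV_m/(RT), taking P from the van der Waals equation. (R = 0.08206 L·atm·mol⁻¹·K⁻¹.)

P = RT/(V_m − b) − a/V_m² = (0.08206)(572)/(0.260 − 0.0641) − 5.57/(0.260)²
  = 46.938/0.19590 − 82.396 = 239.60 − 82.396 = 157.20 atm
Z = PV_m/(RT) = (157.20)(0.260)/((0.08206)(572)) = 40.872/46.938 = 0.8708

Z ≈ 0.8708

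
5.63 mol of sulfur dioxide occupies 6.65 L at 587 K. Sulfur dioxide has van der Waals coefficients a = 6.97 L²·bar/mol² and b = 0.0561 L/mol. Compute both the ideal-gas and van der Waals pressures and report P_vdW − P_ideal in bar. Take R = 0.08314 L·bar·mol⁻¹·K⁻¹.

ΔP ≈ -2.936 bar

Ideal: P_ideal = nRT/V = (5.63)(0.08314)(587)/6.65 = 41.3176 bar
vdW: P = nRT/(V − nb) − a n²/V² = 274.762/6.33416 − 220.927/44.2225 = 43.3778 − 4.99581 = 38.3820 bar
ΔP = 38.3820 − 41.3176 = -2.936 bar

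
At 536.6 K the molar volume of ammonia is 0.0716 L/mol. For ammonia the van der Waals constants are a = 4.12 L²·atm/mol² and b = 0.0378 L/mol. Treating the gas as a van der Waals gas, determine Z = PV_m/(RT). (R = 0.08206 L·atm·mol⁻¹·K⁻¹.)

Z ≈ 0.8116

P = RT/(V_m − b) − a/V_m² = (0.08206)(536.6)/(0.0716 − 0.0378) − 4.12/(0.0716)²
  = 44.033/0.033800 − 803.66 = 1302.8 − 803.66 = 499.1 atm
Z = PV_m/(RT) = (499.1)(0.0716)/((0.08206)(536.6)) = 35.736/44.033 = 0.8116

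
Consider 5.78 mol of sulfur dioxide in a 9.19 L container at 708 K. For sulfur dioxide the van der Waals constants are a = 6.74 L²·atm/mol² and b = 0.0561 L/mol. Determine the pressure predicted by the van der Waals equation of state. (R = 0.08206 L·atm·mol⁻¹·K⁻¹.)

P ≈ 35.21 atm

P = nRT/(V − nb) − a n²/V²
nRT/(V − nb) = (5.78)(0.08206)(708)/(9.19 − 5.78×0.0561) = 335.81/8.8657 = 37.877 atm
a n²/V² = (6.74)(5.78)²/(9.19)² = 2.6661 atm
P = 37.877 − 2.6661 = 35.21 atm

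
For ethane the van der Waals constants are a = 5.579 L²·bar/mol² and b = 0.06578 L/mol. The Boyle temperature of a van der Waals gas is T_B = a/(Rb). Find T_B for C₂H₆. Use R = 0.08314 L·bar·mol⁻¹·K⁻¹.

For a van der Waals gas the second virial coefficient B₂ = b − a/(RT) vanishes at T_B = a/(Rb).
T_B = 5.579/(0.08314×0.06578) = 5.579/0.0054689 = 1020 K

T_B ≈ 1020 K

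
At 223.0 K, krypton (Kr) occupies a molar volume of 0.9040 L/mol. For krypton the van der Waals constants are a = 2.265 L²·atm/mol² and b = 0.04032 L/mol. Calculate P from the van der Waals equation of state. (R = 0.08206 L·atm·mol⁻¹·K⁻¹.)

P ≈ 18.42 atm

P = RT/(V_m − b) − a/V_m²
RT/(V_m − b) = (0.08206)(223.0)/(0.9040 − 0.04032) = 18.299/0.86368 = 21.187 atm
a/V_m² = 2.265/(0.9040)² = 2.7716 atm
P = 21.187 − 2.7716 = 18.42 atm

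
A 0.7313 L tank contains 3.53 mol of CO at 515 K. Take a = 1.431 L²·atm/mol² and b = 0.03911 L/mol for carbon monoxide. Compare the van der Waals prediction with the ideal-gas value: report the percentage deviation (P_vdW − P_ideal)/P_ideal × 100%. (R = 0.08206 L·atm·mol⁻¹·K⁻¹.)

Ideal: P_ideal = nRT/V = (3.53)(0.08206)(515)/0.7313 = 203.994 atm
vdW: P = nRT/(V − nb) − a n²/V² = 149.181/0.593242 − 17.8315/0.534800 = 251.467 − 33.3424 = 218.125 atm
% deviation = (218.125 − 203.994)/203.994 × 100% = 6.93%

6.93 %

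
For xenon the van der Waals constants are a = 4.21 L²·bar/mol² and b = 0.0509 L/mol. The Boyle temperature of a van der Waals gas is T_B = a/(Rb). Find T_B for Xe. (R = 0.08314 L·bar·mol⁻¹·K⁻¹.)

For a van der Waals gas the second virial coefficient B₂ = b − a/(RT) vanishes at T_B = a/(Rb).
T_B = 4.21/(0.08314×0.0509) = 4.21/0.0042318 = 994.8 K

T_B ≈ 994.8 K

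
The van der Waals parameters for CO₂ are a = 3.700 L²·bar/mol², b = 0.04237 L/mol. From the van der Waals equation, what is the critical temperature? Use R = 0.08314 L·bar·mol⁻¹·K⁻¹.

T_c ≈ 311.2 K

For a van der Waals gas, T_c = 8a/(27Rb).
T_c = 8×3.700/(27×0.08314×0.04237) = 29.600/0.095111 = 311.2 K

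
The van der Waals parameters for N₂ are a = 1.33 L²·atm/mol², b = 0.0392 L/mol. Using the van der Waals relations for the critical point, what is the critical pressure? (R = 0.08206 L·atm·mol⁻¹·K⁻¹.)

P_c ≈ 32.06 atm

For a van der Waals gas, P_c = a/(27b²).
P_c = 1.33/(27×(0.0392)²) = 1.33/0.041489 = 32.06 atm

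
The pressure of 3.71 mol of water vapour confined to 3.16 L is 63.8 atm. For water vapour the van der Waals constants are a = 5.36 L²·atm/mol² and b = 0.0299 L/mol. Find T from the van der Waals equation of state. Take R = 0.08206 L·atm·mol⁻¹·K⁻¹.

T ≈ 713.0 K

T = (P + a n²/V²)(V − nb)/(nR)
P + a n²/V² = 63.8 + (5.36)(3.71)²/(3.16)² = 71.188 atm
V − nb = 3.16 − (3.71)(0.0299) = 3.0491 L
T = (71.188)(3.0491)/((3.71)(0.08206)) = 713.0 K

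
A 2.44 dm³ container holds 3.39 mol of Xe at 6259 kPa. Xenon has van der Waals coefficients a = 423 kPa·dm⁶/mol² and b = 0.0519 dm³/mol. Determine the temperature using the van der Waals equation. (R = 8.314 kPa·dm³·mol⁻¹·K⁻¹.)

T ≈ 568.4 K

T = (P + a n²/V²)(V − nb)/(nR)
P + a n²/V² = 6259 + (423)(3.39)²/(2.44)² = 7075.5 kPa
V − nb = 2.44 − (3.39)(0.0519) = 2.2641 dm³
T = (7075.5)(2.2641)/((3.39)(8.314)) = 568.4 K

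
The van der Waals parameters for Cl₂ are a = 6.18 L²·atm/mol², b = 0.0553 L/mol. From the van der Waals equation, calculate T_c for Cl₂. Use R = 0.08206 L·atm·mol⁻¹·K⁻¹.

T_c ≈ 403.5 K

For a van der Waals gas, T_c = 8a/(27Rb).
T_c = 8×6.18/(27×0.08206×0.0553) = 49.440/0.12252 = 403.5 K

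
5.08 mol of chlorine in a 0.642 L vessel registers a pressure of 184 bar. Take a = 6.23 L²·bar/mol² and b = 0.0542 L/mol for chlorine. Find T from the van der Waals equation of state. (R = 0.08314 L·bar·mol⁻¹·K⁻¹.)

T ≈ 498.4 K

T = (P + a n²/V²)(V − nb)/(nR)
P + a n²/V² = 184 + (6.23)(5.08)²/(0.642)² = 574.07 bar
V − nb = 0.642 − (5.08)(0.0542) = 0.36666 L
T = (574.07)(0.36666)/((5.08)(0.08314)) = 498.4 K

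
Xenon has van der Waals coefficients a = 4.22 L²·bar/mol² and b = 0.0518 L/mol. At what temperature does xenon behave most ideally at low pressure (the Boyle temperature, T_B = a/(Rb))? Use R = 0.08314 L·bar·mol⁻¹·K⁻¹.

T_B ≈ 979.9 K

For a van der Waals gas the second virial coefficient B₂ = b − a/(RT) vanishes at T_B = a/(Rb).
T_B = 4.22/(0.08314×0.0518) = 4.22/0.0043067 = 979.9 K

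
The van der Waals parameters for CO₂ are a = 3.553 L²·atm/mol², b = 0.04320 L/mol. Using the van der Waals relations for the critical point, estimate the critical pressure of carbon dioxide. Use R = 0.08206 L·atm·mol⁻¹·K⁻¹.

P_c ≈ 70.51 atm

For a van der Waals gas, P_c = a/(27b²).
P_c = 3.553/(27×(0.04320)²) = 3.553/0.050388 = 70.51 atm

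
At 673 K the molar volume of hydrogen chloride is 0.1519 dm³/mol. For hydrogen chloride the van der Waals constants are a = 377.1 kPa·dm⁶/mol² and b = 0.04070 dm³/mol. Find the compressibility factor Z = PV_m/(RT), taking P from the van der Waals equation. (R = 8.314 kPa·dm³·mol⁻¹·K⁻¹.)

P = RT/(V_m − b) − a/V_m² = (8.314)(673)/(0.1519 − 0.04070) − 377.1/(0.1519)²
  = 5595.3/0.11120 − 16343 = 50317 − 16343 = 33974 kPa
Z = PV_m/(RT) = (33974)(0.1519)/((8.314)(673)) = 5160.7/5595.3 = 0.9223

Z ≈ 0.9223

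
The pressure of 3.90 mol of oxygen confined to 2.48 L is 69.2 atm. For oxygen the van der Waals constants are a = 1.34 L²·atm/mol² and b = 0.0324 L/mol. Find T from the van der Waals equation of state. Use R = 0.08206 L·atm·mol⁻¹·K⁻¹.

T ≈ 533.3 K

T = (P + a n²/V²)(V − nb)/(nR)
P + a n²/V² = 69.2 + (1.34)(3.90)²/(2.48)² = 72.514 atm
V − nb = 2.48 − (3.90)(0.0324) = 2.3536 L
T = (72.514)(2.3536)/((3.90)(0.08206)) = 533.3 K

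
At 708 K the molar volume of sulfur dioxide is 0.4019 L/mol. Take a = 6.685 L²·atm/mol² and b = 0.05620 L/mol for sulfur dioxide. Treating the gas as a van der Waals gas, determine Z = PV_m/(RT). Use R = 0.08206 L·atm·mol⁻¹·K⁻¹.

P = RT/(V_m − b) − a/V_m² = (0.08206)(708)/(0.4019 − 0.05620) − 6.685/(0.4019)²
  = 58.098/0.34570 − 41.387 = 168.06 − 41.387 = 126.67 atm
Z = PV_m/(RT) = (126.67)(0.4019)/((0.08206)(708)) = 50.909/58.098 = 0.8763

Z ≈ 0.8763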